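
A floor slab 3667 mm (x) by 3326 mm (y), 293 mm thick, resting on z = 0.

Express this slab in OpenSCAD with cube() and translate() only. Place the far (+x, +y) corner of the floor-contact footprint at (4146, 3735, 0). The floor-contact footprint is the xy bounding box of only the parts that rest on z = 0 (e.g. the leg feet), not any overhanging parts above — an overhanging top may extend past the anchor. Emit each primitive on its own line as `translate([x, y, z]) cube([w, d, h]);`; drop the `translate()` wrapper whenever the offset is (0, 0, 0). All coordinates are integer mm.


translate([479, 409, 0]) cube([3667, 3326, 293]);


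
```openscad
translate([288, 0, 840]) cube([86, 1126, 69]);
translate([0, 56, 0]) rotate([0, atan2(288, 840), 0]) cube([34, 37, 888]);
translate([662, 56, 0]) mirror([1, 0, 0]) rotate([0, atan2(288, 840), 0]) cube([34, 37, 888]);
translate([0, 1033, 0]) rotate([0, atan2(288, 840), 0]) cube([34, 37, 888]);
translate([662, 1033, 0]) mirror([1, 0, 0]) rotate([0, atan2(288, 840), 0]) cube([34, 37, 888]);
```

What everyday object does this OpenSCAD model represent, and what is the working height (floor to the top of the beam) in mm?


A sawhorse. The overall height is 909 mm.

A beam across two mirrored pairs of raked legs — a sawhorse. The beam's underside is at z = 840 (matching the legs' vertical rise in atan2(288, 840)) and the beam is 69 mm tall, so its top is at 840 + 69 = 909 mm. The raked legs top out at the beam's underside, so that is the highest point.


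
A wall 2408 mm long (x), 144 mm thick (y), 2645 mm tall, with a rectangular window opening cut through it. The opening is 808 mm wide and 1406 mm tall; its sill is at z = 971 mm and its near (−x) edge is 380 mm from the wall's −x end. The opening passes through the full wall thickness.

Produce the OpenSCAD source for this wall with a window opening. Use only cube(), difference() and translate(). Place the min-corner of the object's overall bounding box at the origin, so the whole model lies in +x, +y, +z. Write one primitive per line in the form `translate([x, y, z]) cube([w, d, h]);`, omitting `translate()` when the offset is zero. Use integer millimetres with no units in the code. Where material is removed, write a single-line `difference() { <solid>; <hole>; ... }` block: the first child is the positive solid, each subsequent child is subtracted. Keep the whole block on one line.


difference() { cube([2408, 144, 2645]); translate([380, 0, 971]) cube([808, 144, 1406]); }


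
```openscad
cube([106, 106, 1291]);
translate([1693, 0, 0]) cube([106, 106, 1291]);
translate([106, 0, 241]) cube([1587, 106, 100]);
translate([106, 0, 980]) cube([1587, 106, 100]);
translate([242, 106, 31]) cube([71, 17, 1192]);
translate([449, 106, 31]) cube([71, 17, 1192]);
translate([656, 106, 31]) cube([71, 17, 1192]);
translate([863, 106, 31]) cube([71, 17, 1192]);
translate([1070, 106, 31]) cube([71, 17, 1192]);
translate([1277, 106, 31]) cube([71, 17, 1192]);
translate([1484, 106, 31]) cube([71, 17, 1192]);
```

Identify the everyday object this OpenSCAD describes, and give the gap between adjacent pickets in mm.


A fence section. The picket gap is 136 mm.

Two posts, two rails, 7 pickets — a fence section. Span 1587 mm holds 7 pickets of 71 mm with 8 equal gaps: ⌊(1587 − 7·71) / 8⌋ = 136 mm.


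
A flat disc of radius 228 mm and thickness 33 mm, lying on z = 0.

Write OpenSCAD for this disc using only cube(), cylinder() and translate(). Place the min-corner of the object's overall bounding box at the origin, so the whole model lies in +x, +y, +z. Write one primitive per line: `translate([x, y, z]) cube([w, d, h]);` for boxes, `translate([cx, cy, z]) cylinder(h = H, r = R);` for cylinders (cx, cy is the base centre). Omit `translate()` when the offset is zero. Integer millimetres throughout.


translate([228, 228, 0]) cylinder(h = 33, r = 228);


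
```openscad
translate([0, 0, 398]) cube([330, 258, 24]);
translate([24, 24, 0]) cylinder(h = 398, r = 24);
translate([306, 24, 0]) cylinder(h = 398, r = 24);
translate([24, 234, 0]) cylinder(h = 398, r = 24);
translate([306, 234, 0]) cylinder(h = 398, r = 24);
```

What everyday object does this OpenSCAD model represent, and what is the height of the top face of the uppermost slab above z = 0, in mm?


A stool. The seat height is 422 mm.

A 330×258×24 slab at z = 398 on four corner cylinders — a stool. The seat top is 398 + 24 = 422 mm.


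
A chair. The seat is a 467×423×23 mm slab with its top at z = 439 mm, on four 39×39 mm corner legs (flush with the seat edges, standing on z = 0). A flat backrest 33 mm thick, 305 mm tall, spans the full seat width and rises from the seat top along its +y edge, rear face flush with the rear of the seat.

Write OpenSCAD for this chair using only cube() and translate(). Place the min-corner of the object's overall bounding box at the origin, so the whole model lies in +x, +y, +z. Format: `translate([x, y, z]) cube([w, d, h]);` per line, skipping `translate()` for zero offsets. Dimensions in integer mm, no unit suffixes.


// leg_h = 439 - 23 = 416
translate([0, 0, 416]) cube([467, 423, 23]);
cube([39, 39, 416]);
translate([428, 0, 0]) cube([39, 39, 416]);
translate([0, 384, 0]) cube([39, 39, 416]);
translate([428, 384, 0]) cube([39, 39, 416]);
translate([0, 390, 439]) cube([467, 33, 305]);


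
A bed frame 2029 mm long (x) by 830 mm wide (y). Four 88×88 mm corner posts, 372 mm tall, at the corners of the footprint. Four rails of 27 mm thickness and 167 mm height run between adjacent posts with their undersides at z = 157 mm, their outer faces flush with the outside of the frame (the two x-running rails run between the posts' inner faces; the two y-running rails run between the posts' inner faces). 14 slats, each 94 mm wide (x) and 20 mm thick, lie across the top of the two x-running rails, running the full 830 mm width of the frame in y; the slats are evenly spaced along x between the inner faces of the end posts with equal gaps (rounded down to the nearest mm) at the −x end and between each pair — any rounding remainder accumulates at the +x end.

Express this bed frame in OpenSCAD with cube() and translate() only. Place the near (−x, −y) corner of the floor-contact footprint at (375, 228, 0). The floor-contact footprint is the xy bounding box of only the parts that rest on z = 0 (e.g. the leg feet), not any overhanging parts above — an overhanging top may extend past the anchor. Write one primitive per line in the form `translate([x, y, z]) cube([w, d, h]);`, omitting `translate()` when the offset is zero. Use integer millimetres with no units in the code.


// slat z = rail_z + rail_h = 157 + 167 = 324
// slat gap = ⌊(1853 − 14·94) / 15⌋ = 35
translate([375, 228, 0]) cube([88, 88, 372]);
translate([375, 970, 0]) cube([88, 88, 372]);
translate([2316, 228, 0]) cube([88, 88, 372]);
translate([2316, 970, 0]) cube([88, 88, 372]);
translate([463, 228, 157]) cube([1853, 27, 167]);
translate([463, 1031, 157]) cube([1853, 27, 167]);
translate([375, 316, 157]) cube([27, 654, 167]);
translate([2377, 316, 157]) cube([27, 654, 167]);
translate([498, 228, 324]) cube([94, 830, 20]);
translate([627, 228, 324]) cube([94, 830, 20]);
translate([756, 228, 324]) cube([94, 830, 20]);
translate([885, 228, 324]) cube([94, 830, 20]);
translate([1014, 228, 324]) cube([94, 830, 20]);
translate([1143, 228, 324]) cube([94, 830, 20]);
translate([1272, 228, 324]) cube([94, 830, 20]);
translate([1401, 228, 324]) cube([94, 830, 20]);
translate([1530, 228, 324]) cube([94, 830, 20]);
translate([1659, 228, 324]) cube([94, 830, 20]);
translate([1788, 228, 324]) cube([94, 830, 20]);
translate([1917, 228, 324]) cube([94, 830, 20]);
translate([2046, 228, 324]) cube([94, 830, 20]);
translate([2175, 228, 324]) cube([94, 830, 20]);


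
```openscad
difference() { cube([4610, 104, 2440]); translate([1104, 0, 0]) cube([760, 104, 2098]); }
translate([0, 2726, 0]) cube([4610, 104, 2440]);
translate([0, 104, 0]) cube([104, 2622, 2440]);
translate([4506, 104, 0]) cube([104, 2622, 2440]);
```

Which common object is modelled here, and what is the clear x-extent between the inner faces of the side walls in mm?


A single room. The interior width is 4402 mm.

Four walls enclosing a rectangle with a door in the front wall — a room. Outside width 4610 minus two 104 mm walls gives 4402 mm.


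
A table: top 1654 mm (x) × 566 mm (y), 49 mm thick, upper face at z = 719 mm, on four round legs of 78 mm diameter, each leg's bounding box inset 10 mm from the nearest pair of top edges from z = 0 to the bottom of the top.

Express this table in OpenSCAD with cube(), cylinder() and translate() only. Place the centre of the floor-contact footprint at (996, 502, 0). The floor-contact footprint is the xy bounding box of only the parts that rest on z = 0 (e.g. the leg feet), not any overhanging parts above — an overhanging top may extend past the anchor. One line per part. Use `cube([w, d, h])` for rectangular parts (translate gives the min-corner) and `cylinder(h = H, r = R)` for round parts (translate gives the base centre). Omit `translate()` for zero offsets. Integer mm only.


translate([169, 219, 670]) cube([1654, 566, 49]);
translate([218, 268, 0]) cylinder(h = 670, r = 39);
translate([1774, 268, 0]) cylinder(h = 670, r = 39);
translate([218, 736, 0]) cylinder(h = 670, r = 39);
translate([1774, 736, 0]) cylinder(h = 670, r = 39);


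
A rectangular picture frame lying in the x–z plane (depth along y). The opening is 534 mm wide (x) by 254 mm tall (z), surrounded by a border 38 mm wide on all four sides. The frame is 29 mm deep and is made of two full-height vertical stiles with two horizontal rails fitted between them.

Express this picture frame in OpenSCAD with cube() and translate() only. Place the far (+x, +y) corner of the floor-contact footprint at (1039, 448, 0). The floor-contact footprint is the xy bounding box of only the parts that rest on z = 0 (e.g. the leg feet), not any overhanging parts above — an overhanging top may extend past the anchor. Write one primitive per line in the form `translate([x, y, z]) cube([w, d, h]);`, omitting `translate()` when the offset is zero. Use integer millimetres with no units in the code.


translate([429, 419, 0]) cube([38, 29, 330]);
translate([1001, 419, 0]) cube([38, 29, 330]);
translate([467, 419, 0]) cube([534, 29, 38]);
translate([467, 419, 292]) cube([534, 29, 38]);


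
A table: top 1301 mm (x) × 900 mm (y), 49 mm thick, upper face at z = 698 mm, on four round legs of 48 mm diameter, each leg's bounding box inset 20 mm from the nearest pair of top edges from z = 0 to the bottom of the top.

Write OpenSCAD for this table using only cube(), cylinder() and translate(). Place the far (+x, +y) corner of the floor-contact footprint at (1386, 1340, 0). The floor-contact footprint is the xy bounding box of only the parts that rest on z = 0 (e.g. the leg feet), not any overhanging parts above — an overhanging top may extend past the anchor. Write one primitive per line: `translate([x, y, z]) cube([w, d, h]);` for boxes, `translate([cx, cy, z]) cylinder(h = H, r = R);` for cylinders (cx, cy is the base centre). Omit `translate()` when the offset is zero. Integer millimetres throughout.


translate([105, 460, 649]) cube([1301, 900, 49]);
translate([149, 504, 0]) cylinder(h = 649, r = 24);
translate([1362, 504, 0]) cylinder(h = 649, r = 24);
translate([149, 1316, 0]) cylinder(h = 649, r = 24);
translate([1362, 1316, 0]) cylinder(h = 649, r = 24);


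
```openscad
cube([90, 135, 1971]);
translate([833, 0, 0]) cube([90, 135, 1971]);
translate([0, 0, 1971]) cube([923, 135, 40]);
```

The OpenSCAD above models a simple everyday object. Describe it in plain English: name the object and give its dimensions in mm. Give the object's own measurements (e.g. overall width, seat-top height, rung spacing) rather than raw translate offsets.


A door frame. The clear opening is 743 mm wide and 1971 mm high. Two 90 mm wide jambs, 135 mm deep, stand either side of the opening from the floor to the top of the opening. A 40 mm thick head sits across the top of both jambs, spanning the full outside width of the frame.


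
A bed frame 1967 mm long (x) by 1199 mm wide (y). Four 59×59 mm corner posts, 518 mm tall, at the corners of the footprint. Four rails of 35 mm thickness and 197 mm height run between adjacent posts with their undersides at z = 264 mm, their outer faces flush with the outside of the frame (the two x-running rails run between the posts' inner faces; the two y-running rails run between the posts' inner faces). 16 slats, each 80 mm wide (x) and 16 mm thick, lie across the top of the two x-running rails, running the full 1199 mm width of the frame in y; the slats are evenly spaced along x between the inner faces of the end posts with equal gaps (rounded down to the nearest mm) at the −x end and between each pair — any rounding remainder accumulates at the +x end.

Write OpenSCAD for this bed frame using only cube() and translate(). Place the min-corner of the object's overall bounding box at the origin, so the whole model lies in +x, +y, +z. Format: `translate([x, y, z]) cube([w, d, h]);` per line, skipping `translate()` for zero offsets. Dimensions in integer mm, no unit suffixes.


cube([59, 59, 518]);
translate([0, 1140, 0]) cube([59, 59, 518]);
translate([1908, 0, 0]) cube([59, 59, 518]);
translate([1908, 1140, 0]) cube([59, 59, 518]);
translate([59, 0, 264]) cube([1849, 35, 197]);
translate([59, 1164, 264]) cube([1849, 35, 197]);
translate([0, 59, 264]) cube([35, 1081, 197]);
translate([1932, 59, 264]) cube([35, 1081, 197]);
translate([92, 0, 461]) cube([80, 1199, 16]);
translate([205, 0, 461]) cube([80, 1199, 16]);
translate([318, 0, 461]) cube([80, 1199, 16]);
translate([431, 0, 461]) cube([80, 1199, 16]);
translate([544, 0, 461]) cube([80, 1199, 16]);
translate([657, 0, 461]) cube([80, 1199, 16]);
translate([770, 0, 461]) cube([80, 1199, 16]);
translate([883, 0, 461]) cube([80, 1199, 16]);
translate([996, 0, 461]) cube([80, 1199, 16]);
translate([1109, 0, 461]) cube([80, 1199, 16]);
translate([1222, 0, 461]) cube([80, 1199, 16]);
translate([1335, 0, 461]) cube([80, 1199, 16]);
translate([1448, 0, 461]) cube([80, 1199, 16]);
translate([1561, 0, 461]) cube([80, 1199, 16]);
translate([1674, 0, 461]) cube([80, 1199, 16]);
translate([1787, 0, 461]) cube([80, 1199, 16]);


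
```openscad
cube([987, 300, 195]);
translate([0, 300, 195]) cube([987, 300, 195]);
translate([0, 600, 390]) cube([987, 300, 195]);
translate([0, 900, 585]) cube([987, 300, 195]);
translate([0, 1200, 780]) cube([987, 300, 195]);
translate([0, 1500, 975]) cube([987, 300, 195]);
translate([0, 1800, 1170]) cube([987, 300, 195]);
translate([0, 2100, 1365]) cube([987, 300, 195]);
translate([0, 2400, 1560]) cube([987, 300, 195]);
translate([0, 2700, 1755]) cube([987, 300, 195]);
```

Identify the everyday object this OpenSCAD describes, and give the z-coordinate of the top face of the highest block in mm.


A staircase. The total rise is 1950 mm.

10 identical blocks, each offset up and back from the previous — a staircase. Each step is 195 mm tall and there are 10 of them, so the total rise is 10 × 195 = 1950 mm.


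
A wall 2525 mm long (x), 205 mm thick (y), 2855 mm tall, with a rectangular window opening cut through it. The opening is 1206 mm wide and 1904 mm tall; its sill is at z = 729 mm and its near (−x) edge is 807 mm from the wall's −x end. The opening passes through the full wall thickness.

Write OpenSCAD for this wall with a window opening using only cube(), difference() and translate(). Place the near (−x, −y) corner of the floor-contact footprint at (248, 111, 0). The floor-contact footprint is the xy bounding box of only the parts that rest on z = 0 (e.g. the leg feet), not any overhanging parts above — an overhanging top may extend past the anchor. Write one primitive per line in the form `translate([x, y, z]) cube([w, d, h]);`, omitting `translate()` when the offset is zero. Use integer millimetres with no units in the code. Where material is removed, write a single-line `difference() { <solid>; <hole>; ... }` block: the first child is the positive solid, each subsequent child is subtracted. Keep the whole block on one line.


difference() { translate([248, 111, 0]) cube([2525, 205, 2855]); translate([1055, 111, 729]) cube([1206, 205, 1904]); }


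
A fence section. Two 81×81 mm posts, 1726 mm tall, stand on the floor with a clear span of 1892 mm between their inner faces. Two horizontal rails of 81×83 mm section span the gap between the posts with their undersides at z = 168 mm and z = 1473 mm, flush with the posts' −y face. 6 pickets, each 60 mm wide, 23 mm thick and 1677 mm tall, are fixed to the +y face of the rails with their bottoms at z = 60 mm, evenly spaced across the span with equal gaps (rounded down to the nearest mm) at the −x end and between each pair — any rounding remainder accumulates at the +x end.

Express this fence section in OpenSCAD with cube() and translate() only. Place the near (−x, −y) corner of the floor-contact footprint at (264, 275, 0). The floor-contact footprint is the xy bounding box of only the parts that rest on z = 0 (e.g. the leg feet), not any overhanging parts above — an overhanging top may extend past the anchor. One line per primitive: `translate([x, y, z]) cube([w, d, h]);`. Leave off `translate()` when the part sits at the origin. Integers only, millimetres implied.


translate([264, 275, 0]) cube([81, 81, 1726]);
translate([2237, 275, 0]) cube([81, 81, 1726]);
translate([345, 275, 168]) cube([1892, 81, 83]);
translate([345, 275, 1473]) cube([1892, 81, 83]);
translate([563, 356, 60]) cube([60, 23, 1677]);
translate([841, 356, 60]) cube([60, 23, 1677]);
translate([1119, 356, 60]) cube([60, 23, 1677]);
translate([1397, 356, 60]) cube([60, 23, 1677]);
translate([1675, 356, 60]) cube([60, 23, 1677]);
translate([1953, 356, 60]) cube([60, 23, 1677]);


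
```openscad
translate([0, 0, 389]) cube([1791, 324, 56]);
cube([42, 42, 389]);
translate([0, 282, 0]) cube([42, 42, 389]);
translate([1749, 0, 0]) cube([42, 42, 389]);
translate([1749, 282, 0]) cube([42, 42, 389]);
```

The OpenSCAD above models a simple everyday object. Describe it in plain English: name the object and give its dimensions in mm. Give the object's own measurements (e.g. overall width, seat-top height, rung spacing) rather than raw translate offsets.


A bench: a 1791×324 mm seat slab, 56 mm thick, top at z = 445 mm, on four 42×42 mm square legs flush with the seat corners and standing on z = 0.


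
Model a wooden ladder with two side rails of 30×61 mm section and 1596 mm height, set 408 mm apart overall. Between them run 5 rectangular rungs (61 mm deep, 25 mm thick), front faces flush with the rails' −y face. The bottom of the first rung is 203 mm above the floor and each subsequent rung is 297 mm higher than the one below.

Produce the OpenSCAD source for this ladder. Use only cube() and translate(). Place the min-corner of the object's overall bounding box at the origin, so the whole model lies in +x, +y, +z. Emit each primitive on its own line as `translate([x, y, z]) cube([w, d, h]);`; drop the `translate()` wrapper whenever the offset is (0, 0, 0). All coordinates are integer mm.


cube([30, 61, 1596]);
translate([378, 0, 0]) cube([30, 61, 1596]);
translate([30, 0, 203]) cube([348, 61, 25]);
translate([30, 0, 500]) cube([348, 61, 25]);
translate([30, 0, 797]) cube([348, 61, 25]);
translate([30, 0, 1094]) cube([348, 61, 25]);
translate([30, 0, 1391]) cube([348, 61, 25]);


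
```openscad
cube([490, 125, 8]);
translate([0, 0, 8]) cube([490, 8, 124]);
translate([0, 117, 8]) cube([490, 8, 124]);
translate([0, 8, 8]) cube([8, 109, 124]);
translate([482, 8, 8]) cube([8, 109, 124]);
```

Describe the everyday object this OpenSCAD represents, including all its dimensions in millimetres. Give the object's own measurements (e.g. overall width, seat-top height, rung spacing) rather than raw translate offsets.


An open-topped rectangular box: outside dimensions 490×125×132 mm, with a uniform wall and base thickness of 8 mm. The base is a full 490×125 slab on the floor; four walls sit on top of the base. The front and back walls (the −y and +y sides) span the full width; the two side walls fit between them.


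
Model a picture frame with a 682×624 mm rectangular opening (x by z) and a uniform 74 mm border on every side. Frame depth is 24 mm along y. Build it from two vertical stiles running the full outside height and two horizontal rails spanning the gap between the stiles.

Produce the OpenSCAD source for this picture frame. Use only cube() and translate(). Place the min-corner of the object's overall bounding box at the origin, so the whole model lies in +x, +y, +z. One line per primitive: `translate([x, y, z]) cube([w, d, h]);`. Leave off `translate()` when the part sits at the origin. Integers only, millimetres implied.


cube([74, 24, 772]);
translate([756, 0, 0]) cube([74, 24, 772]);
translate([74, 0, 0]) cube([682, 24, 74]);
translate([74, 0, 698]) cube([682, 24, 74]);


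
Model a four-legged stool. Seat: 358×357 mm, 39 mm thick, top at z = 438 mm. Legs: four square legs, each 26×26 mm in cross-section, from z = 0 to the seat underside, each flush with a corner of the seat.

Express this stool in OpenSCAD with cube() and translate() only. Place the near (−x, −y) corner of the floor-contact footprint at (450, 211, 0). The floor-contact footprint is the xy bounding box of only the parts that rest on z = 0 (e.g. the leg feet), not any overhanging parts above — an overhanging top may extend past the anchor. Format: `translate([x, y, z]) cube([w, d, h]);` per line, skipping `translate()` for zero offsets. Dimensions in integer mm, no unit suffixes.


translate([450, 211, 399]) cube([358, 357, 39]);
translate([450, 211, 0]) cube([26, 26, 399]);
translate([782, 211, 0]) cube([26, 26, 399]);
translate([450, 542, 0]) cube([26, 26, 399]);
translate([782, 542, 0]) cube([26, 26, 399]);


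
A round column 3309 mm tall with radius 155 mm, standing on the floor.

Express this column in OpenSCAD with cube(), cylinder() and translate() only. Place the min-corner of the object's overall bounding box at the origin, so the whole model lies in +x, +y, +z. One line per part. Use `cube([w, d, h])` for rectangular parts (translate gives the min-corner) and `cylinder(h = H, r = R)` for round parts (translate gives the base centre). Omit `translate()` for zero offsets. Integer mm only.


translate([155, 155, 0]) cylinder(h = 3309, r = 155);


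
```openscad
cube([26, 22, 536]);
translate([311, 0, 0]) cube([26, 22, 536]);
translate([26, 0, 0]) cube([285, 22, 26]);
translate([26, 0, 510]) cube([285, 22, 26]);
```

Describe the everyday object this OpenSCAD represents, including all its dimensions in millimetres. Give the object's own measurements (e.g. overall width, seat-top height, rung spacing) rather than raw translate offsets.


A rectangular picture frame lying in the x–z plane (depth along y). The opening is 285 mm wide (x) by 484 mm tall (z), surrounded by a border 26 mm wide on all four sides. The frame is 22 mm deep and is made of two full-height vertical stiles with two horizontal rails fitted between them.


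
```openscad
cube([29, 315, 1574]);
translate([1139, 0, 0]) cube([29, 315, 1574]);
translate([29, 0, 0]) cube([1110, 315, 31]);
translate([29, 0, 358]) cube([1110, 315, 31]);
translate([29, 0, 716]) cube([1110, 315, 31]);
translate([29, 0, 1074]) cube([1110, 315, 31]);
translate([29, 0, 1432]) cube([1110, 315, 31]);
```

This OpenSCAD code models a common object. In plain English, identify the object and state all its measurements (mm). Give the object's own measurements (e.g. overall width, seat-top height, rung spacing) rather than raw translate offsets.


An open bookshelf. Two side panels, each 29 mm thick, 315 mm deep and 1574 mm tall, stand 1168 mm apart (outside-to-outside). Between them sit 5 shelves, each 31 mm thick and 315 mm deep, spanning the full gap between the sides. The bottom shelf rests on the floor (its underside at z = 0) and the clear gap between one shelf's top and the next shelf's underside is 327 mm.


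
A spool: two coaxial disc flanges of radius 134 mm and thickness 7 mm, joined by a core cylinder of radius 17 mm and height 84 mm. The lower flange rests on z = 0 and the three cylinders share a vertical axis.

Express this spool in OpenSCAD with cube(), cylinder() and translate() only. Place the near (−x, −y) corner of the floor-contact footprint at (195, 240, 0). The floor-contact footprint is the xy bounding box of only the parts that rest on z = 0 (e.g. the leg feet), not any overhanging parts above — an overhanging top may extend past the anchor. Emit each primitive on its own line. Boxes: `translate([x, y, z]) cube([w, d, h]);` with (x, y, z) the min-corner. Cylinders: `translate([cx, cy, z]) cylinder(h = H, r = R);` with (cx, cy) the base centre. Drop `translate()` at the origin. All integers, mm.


translate([329, 374, 0]) cylinder(h = 7, r = 134);
translate([329, 374, 7]) cylinder(h = 84, r = 17);
translate([329, 374, 91]) cylinder(h = 7, r = 134);


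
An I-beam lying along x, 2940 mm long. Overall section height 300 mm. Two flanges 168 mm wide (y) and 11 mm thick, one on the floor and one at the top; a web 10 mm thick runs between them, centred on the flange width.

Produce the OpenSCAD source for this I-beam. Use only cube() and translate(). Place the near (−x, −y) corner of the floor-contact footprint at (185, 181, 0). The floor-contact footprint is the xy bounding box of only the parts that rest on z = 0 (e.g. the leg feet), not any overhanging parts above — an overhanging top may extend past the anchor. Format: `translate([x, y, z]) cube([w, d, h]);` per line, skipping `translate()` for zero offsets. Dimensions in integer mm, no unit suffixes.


translate([185, 181, 0]) cube([2940, 168, 11]);
translate([185, 260, 11]) cube([2940, 10, 278]);
translate([185, 181, 289]) cube([2940, 168, 11]);


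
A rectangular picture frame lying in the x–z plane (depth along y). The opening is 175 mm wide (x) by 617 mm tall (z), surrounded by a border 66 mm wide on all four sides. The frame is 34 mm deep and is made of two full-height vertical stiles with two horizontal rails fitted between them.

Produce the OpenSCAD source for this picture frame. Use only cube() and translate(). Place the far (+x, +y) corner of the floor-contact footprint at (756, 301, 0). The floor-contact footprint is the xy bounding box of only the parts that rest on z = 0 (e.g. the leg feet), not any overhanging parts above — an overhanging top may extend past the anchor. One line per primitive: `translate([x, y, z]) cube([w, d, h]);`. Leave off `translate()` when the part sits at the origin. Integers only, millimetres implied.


translate([449, 267, 0]) cube([66, 34, 749]);
translate([690, 267, 0]) cube([66, 34, 749]);
translate([515, 267, 0]) cube([175, 34, 66]);
translate([515, 267, 683]) cube([175, 34, 66]);


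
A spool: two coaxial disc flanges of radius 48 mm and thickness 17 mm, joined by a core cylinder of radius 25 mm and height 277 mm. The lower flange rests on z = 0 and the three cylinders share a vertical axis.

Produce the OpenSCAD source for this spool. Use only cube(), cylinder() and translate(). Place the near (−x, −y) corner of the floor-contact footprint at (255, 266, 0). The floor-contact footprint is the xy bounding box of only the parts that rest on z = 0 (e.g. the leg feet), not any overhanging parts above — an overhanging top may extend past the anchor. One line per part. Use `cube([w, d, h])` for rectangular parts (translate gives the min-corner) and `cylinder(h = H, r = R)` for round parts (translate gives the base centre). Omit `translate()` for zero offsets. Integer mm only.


translate([303, 314, 0]) cylinder(h = 17, r = 48);
translate([303, 314, 17]) cylinder(h = 277, r = 25);
translate([303, 314, 294]) cylinder(h = 17, r = 48);


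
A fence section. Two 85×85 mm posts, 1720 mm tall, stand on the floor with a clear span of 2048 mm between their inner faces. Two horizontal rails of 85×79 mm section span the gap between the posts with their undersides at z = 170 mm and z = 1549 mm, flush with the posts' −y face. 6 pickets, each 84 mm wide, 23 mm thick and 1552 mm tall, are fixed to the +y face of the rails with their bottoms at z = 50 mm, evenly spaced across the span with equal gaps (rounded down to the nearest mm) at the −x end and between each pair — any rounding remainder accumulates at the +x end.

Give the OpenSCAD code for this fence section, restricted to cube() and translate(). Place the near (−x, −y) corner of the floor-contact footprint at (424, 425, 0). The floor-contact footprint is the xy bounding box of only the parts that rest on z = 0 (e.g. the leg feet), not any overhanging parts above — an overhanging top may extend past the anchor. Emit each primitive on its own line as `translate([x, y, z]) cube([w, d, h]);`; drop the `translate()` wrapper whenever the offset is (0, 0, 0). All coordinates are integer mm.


translate([424, 425, 0]) cube([85, 85, 1720]);
translate([2557, 425, 0]) cube([85, 85, 1720]);
translate([509, 425, 170]) cube([2048, 85, 79]);
translate([509, 425, 1549]) cube([2048, 85, 79]);
translate([729, 510, 50]) cube([84, 23, 1552]);
translate([1033, 510, 50]) cube([84, 23, 1552]);
translate([1337, 510, 50]) cube([84, 23, 1552]);
translate([1641, 510, 50]) cube([84, 23, 1552]);
translate([1945, 510, 50]) cube([84, 23, 1552]);
translate([2249, 510, 50]) cube([84, 23, 1552]);


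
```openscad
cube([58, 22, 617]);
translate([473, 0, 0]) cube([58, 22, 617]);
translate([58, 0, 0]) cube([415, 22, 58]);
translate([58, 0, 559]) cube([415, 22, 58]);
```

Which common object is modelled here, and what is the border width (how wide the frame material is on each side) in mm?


A picture frame. The border width is 58 mm.

Four thin pieces enclosing a rectangular opening — a picture frame. The two full-height stiles are 617 mm tall; the top rail sits at z = 559 and is 58 mm tall, so the border above the opening is 617 − 559 = 58 mm, matching the stile x-width.


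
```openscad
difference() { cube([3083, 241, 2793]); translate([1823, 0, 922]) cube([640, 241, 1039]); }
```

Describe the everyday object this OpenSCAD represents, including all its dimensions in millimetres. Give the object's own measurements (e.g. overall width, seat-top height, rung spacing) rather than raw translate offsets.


A wall 3083 mm long (x), 241 mm thick (y), 2793 mm tall, with a rectangular window opening cut through it. The opening is 640 mm wide and 1039 mm tall; its sill is at z = 922 mm and its near (−x) edge is 1823 mm from the wall's −x end. The opening passes through the full wall thickness.


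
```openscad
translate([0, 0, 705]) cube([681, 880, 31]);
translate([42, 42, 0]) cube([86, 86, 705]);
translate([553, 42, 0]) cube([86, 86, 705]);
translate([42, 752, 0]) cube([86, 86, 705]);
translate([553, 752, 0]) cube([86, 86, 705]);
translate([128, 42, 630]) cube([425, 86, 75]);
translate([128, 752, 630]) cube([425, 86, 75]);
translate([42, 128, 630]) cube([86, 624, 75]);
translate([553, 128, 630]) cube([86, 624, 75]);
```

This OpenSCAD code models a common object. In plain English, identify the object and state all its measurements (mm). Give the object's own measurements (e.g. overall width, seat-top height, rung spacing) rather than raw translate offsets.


A table: top 681 mm (x) × 880 mm (y), 31 mm thick, upper face at z = 736 mm, on four 86×86 mm square legs, each inset 42 mm from the nearest pair of top edges from z = 0 to the bottom of the top. Four apron rails, 86 mm thick and 75 mm tall, run between adjacent legs with their top edges flush with the underside of the top and their outer faces flush with the legs' outer faces.


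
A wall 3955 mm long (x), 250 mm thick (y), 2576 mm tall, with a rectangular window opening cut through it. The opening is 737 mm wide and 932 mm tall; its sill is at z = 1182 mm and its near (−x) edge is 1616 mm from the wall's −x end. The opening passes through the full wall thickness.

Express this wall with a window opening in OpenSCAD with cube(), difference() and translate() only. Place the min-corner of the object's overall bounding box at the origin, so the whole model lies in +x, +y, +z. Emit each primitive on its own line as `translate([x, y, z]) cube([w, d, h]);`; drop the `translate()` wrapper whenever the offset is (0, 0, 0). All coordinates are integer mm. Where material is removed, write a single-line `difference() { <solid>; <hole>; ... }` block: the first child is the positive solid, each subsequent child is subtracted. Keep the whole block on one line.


difference() { cube([3955, 250, 2576]); translate([1616, 0, 1182]) cube([737, 250, 932]); }


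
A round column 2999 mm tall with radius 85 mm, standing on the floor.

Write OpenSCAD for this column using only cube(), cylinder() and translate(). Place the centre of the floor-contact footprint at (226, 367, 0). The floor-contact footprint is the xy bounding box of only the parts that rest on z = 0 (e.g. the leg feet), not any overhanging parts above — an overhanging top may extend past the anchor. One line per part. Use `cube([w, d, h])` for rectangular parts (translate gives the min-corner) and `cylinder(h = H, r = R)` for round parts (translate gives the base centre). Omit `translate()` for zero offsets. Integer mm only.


translate([226, 367, 0]) cylinder(h = 2999, r = 85);


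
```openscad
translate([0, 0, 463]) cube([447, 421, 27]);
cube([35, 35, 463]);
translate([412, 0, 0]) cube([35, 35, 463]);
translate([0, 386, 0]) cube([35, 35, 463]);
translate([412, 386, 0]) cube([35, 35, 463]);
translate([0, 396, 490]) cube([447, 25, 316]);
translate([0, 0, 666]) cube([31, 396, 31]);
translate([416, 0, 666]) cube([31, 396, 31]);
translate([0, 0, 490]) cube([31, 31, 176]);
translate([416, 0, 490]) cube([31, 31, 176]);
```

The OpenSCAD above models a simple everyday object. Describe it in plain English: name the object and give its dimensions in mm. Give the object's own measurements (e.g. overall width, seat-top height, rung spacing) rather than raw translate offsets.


A chair. The seat is a 447×421×27 mm slab with its top at z = 490 mm, on four 35×35 mm corner legs (flush with the seat edges, standing on z = 0). A flat backrest 25 mm thick, 316 mm tall, spans the full seat width and rises from the seat top along its +y edge, rear face flush with the rear of the seat. Two armrests of 31×31 mm section run along each side from the seat's front edge to the front of the backrest, top faces 207 mm above the seat top and outer faces flush with the seat's x-edges; a 31×31 mm post under the front of each armrest stands on the seat at the front corner.


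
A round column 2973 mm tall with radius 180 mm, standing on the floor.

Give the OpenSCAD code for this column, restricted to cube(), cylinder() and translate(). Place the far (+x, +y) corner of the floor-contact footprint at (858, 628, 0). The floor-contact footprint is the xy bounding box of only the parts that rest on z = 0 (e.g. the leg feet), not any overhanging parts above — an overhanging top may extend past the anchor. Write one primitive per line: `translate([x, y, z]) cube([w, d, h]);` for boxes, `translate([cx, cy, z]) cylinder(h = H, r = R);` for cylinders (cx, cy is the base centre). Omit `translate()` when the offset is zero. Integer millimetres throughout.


translate([678, 448, 0]) cylinder(h = 2973, r = 180);


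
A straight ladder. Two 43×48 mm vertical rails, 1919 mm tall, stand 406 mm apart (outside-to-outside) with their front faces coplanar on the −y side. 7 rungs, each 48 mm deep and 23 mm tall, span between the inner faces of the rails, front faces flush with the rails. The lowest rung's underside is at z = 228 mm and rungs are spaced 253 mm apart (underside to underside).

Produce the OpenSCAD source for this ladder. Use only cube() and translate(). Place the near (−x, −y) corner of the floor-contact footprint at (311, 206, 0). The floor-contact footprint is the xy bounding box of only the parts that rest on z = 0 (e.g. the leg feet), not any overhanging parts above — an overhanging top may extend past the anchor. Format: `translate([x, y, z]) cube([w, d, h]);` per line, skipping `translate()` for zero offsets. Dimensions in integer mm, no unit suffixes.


translate([311, 206, 0]) cube([43, 48, 1919]);
translate([674, 206, 0]) cube([43, 48, 1919]);
translate([354, 206, 228]) cube([320, 48, 23]);
translate([354, 206, 481]) cube([320, 48, 23]);
translate([354, 206, 734]) cube([320, 48, 23]);
translate([354, 206, 987]) cube([320, 48, 23]);
translate([354, 206, 1240]) cube([320, 48, 23]);
translate([354, 206, 1493]) cube([320, 48, 23]);
translate([354, 206, 1746]) cube([320, 48, 23]);


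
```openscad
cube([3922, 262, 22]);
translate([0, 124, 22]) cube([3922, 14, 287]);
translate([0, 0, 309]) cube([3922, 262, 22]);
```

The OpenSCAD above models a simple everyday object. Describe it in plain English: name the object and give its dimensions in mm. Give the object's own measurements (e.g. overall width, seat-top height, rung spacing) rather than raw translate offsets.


An I-beam lying along x, 3922 mm long. Overall section height 331 mm. Two flanges 262 mm wide (y) and 22 mm thick, one on the floor and one at the top; a web 14 mm thick runs between them, centred on the flange width.


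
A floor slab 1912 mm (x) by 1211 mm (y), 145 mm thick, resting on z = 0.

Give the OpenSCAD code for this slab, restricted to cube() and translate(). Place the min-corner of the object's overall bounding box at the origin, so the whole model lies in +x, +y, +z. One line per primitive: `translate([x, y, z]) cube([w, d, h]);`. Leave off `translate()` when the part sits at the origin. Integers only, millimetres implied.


cube([1912, 1211, 145]);


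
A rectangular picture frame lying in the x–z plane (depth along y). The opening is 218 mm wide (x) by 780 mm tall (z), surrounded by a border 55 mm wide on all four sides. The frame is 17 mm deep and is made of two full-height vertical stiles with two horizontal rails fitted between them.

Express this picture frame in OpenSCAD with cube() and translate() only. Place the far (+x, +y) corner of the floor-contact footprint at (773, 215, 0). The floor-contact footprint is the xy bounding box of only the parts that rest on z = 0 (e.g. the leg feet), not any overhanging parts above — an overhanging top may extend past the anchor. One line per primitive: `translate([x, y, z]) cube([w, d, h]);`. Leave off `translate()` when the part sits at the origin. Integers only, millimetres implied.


translate([445, 198, 0]) cube([55, 17, 890]);
translate([718, 198, 0]) cube([55, 17, 890]);
translate([500, 198, 0]) cube([218, 17, 55]);
translate([500, 198, 835]) cube([218, 17, 55]);


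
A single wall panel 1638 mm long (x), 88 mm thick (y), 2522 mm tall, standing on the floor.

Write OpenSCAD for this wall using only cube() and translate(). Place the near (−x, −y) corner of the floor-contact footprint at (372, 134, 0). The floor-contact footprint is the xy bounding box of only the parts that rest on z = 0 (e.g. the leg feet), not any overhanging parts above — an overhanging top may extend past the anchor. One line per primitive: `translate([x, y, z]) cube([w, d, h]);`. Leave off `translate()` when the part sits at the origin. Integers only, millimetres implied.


translate([372, 134, 0]) cube([1638, 88, 2522]);


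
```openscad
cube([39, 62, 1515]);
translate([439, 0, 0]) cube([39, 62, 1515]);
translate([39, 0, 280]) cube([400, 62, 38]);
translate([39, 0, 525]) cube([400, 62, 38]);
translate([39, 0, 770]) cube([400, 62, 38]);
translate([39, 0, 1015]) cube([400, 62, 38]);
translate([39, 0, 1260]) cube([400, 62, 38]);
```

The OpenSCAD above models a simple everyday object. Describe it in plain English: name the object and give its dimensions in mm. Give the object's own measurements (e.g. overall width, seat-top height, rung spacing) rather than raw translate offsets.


A straight ladder. Two 39×62 mm vertical rails, 1515 mm tall, stand 478 mm apart (outside-to-outside) with their front faces coplanar on the −y side. 5 rungs, each 62 mm deep and 38 mm tall, span between the inner faces of the rails, front faces flush with the rails. The lowest rung's underside is at z = 280 mm and rungs are spaced 245 mm apart (underside to underside).
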